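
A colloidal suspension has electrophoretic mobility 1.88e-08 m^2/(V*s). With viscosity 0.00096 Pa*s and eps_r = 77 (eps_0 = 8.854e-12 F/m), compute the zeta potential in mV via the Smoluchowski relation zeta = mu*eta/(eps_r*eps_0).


Smoluchowski equation: zeta = mu * eta / (eps_r * eps_0)
zeta = 1.88e-08 * 0.00096 / (77 * 8.854e-12)
zeta = 0.026473 V = 26.47 mV

26.47


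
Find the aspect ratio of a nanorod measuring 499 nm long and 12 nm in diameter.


Aspect ratio AR = length / diameter
AR = 499 / 12
AR = 41.58

41.58


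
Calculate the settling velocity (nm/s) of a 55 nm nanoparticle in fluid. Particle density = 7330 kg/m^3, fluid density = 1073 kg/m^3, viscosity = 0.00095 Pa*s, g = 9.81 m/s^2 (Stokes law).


Radius R = 55/2 nm = 2.75e-08 m
Density difference = 7330 - 1073 = 6257 kg/m^3
v = 2 * R^2 * (rho_p - rho_f) * g / (9 * eta)
v = 2 * (2.75e-08)^2 * 6257 * 9.81 / (9 * 0.00095)
v = 1.08584e-08 m/s = 10.8584 nm/s

10.8584


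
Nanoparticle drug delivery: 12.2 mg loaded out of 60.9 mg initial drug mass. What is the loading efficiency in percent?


Drug loading efficiency = (drug loaded / drug initial) * 100
DLE = 12.2 / 60.9 * 100
DLE = 0.2003 * 100
DLE = 20.03%

20.03


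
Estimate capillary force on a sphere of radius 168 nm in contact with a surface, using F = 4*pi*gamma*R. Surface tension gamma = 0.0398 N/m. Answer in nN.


Convert radius: R = 168 nm = 1.68e-07 m
F = 4 * pi * gamma * R
F = 4 * pi * 0.0398 * 1.68e-07
F = 8.40238e-08 N = 84.0238 nN

84.0238


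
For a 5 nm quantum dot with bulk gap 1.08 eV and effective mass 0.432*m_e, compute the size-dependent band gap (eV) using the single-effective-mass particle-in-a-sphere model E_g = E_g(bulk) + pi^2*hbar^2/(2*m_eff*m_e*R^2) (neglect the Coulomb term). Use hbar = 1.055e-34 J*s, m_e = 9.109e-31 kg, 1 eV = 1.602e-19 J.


Radius R = 5/2 nm = 2.5e-09 m
Confinement energy dE = pi^2 * hbar^2 / (2 * m_eff * m_e * R^2)
dE = pi^2 * (1.055e-34)^2 / (2 * 0.432 * 9.109e-31 * (2.5e-09)^2) J, divided by 1.602e-19 J/eV
dE = 0.1394 eV
Total band gap = E_g(bulk) + dE = 1.08 + 0.1394 = 1.2194 eV

1.2194


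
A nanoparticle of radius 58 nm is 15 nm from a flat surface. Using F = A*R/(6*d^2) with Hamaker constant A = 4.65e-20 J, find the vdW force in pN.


Convert to SI: R = 58 nm = 5.8e-08 m, d = 15 nm = 1.5e-08 m
F = A * R / (6 * d^2)
F = 4.65e-20 * 5.8e-08 / (6 * (1.5e-08)^2)
F = 1.99778e-12 N = 1.998 pN

1.998


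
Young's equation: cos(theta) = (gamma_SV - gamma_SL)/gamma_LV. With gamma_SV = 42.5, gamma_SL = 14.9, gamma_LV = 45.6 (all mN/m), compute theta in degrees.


cos(theta) = (gamma_SV - gamma_SL) / gamma_LV
cos(theta) = (42.5 - 14.9) / 45.6
cos(theta) = 0.605263
theta = arccos(0.605263) = 52.75 degrees

52.75


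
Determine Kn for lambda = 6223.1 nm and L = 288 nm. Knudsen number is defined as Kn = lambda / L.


Knudsen number Kn = lambda / L
Kn = 6223.1 / 288
Kn = 21.608

21.608


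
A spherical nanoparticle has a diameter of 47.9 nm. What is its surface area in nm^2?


Radius r = 47.9/2 = 23.95 nm
Surface area SA = 4 * pi * r^2
SA = 4 * pi * (23.95)^2
SA = 7208.1 nm^2

7208.1


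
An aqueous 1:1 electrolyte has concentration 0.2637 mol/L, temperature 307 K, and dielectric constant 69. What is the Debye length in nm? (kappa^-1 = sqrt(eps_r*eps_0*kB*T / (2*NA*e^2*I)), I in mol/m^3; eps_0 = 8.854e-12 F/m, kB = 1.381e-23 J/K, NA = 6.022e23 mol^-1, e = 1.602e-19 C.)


Ionic strength I = 0.2637 * 1^2 * 1000 = 263.7 mol/m^3
kappa^-1 = sqrt(69 * 8.854e-12 * 1.381e-23 * 307 / (2 * 6.022e23 * (1.602e-19)^2 * 263.7))
kappa^-1 = 0.564 nm

0.564


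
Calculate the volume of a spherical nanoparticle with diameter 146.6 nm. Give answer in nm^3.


Radius r = 146.6/2 = 73.3 nm
Volume V = (4/3) * pi * r^3
V = (4/3) * pi * (73.3)^3
V = 1649683.13 nm^3

1649683.13


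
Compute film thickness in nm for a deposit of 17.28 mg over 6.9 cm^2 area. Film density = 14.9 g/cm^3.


Convert: m = 17.28 mg = 1.7280e-05 kg, A = 6.9 cm^2 = 6.9000e-04 m^2, rho = 14.9 g/cm^3 = 14900 kg/m^3
t = m / (A * rho)
t = 1.7280e-05 / (6.9000e-04 * 14900)
t = 1.6808e-06 m = 1680.8 nm

1680.8


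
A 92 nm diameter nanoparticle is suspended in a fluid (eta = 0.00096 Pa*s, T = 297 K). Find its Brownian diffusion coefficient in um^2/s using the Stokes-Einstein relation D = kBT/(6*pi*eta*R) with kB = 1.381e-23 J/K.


Radius R = 92/2 = 46 nm = 4.6e-08 m
D = kB*T / (6*pi*eta*R)
D = 1.381e-23 * 297 / (6 * pi * 0.00096 * 4.6e-08)
D = 4.92742e-12 m^2/s = 4.927 um^2/s

4.927


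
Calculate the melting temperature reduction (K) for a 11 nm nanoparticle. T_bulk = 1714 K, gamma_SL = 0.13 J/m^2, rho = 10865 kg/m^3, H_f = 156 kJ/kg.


Radius R = 11/2 = 5.5 nm = 5.5e-09 m
Convert H_f = 156 kJ/kg = 156000 J/kg
dT = 2 * gamma_SL * T_bulk / (rho * H_f * R)
dT = 2 * 0.13 * 1714 / (10865 * 156000 * 5.5e-09)
dT = 47.8 K

47.8


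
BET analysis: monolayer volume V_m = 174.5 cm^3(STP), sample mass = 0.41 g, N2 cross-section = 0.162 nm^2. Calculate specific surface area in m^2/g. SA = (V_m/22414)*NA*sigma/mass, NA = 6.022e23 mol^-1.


Number of moles in monolayer = V_m / 22414 = 174.5 / 22414 = 0.00778531
Number of molecules = moles * NA = 0.00778531 * 6.022e23
SA = molecules * sigma / mass
SA = (174.5 / 22414) * 6.022e23 * 0.162e-18 / 0.41
SA = 1852.5 m^2/g

1852.5


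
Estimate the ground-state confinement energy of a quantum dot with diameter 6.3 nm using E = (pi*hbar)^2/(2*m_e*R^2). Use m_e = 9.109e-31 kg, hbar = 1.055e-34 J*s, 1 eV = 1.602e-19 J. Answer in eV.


Radius R = 6.3/2 = 3.15 nm = 3.15e-09 m
E = (pi * 1.055e-34)^2 / (2 * 9.109e-31 * (3.15e-09)^2)
E(J) = 6.07691e-21
E = E(J) / 1.602e-19 = 0.0379 eV

0.0379


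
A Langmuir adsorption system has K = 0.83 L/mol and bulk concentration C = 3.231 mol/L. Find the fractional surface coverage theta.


Langmuir isotherm: theta = K*C / (1 + K*C)
K*C = 0.83 * 3.231 = 2.68173
theta = 2.68173 / (1 + 2.68173) = 2.68173 / 3.68173
theta = 0.7284

0.7284


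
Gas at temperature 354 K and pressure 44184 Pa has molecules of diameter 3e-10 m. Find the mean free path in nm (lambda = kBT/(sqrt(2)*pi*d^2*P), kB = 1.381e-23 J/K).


Mean free path: lambda = kB*T / (sqrt(2) * pi * d^2 * P)
lambda = 1.381e-23 * 354 / (sqrt(2) * pi * (3e-10)^2 * 44184)
lambda = 2.7671e-07 m
lambda = 276.71 nm

276.71


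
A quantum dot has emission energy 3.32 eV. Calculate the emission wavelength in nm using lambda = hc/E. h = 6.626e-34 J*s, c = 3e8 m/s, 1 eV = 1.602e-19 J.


Convert energy: E = 3.32 eV = 3.32 * 1.602e-19 = 5.31864e-19 J
lambda = h*c / E = 6.626e-34 * 3e8 / 5.31864e-19
lambda = 3.73742e-07 m = 373.7 nm

373.7


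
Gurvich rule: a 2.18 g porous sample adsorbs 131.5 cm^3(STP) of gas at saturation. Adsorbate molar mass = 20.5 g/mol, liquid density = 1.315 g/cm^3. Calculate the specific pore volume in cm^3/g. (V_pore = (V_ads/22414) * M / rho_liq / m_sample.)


Moles adsorbed n = V_ads / 22414 = 131.5 / 22414 = 5.866869e-03 mol
Liquid volume V_liq = n * M / rho_liq = 5.866869e-03 * 20.5 / 1.315 = 0.09146 cm^3
Specific pore volume V_pore = V_liq / m_sample = 0.09146 / 2.18
V_pore = 0.042 cm^3/g

0.042


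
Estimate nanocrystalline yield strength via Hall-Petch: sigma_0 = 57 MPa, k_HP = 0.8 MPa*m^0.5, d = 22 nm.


d = 22 nm = 2.2e-08 m
sqrt(d) = 0.000148324
Hall-Petch contribution = k / sqrt(d) = 0.8 / 0.000148324 = 5393.6 MPa
sigma = sigma_0 + k/sqrt(d) = 57 + 5393.6 = 5450.6 MPa

5450.6


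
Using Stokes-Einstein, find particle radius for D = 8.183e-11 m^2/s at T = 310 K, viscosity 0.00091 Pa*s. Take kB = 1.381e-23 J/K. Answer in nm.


Stokes-Einstein: R = kB*T / (6*pi*eta*D)
R = 1.381e-23 * 310 / (6 * pi * 0.00091 * 8.183e-11)
R = 3.05e-09 m = 3.05 nm

3.05


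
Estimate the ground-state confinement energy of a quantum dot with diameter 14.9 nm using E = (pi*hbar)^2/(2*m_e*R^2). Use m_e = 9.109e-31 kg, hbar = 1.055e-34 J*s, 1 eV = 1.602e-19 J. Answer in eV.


Radius R = 14.9/2 = 7.45 nm = 7.45e-09 m
E = (pi * 1.055e-34)^2 / (2 * 9.109e-31 * (7.45e-09)^2)
E(J) = 1.0864e-21
E = E(J) / 1.602e-19 = 0.0068 eV

0.0068


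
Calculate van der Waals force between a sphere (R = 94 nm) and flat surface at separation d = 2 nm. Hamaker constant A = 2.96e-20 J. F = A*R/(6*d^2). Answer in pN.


Convert to SI: R = 94 nm = 9.4e-08 m, d = 2 nm = 2e-09 m
F = A * R / (6 * d^2)
F = 2.96e-20 * 9.4e-08 / (6 * (2e-09)^2)
F = 1.15933e-10 N = 115.933 pN

115.933


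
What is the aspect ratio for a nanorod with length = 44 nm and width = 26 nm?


Aspect ratio AR = length / diameter
AR = 44 / 26
AR = 1.69

1.69


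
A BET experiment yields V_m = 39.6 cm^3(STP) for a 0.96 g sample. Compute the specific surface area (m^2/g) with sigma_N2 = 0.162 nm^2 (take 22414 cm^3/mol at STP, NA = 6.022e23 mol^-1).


Number of moles in monolayer = V_m / 22414 = 39.6 / 22414 = 0.00176675
Number of molecules = moles * NA = 0.00176675 * 6.022e23
SA = molecules * sigma / mass
SA = (39.6 / 22414) * 6.022e23 * 0.162e-18 / 0.96
SA = 179.5 m^2/g

179.5


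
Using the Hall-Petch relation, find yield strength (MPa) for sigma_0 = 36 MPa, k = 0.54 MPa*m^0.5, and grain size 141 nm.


d = 141 nm = 1.41e-07 m
sqrt(d) = 0.0003754997
Hall-Petch contribution = k / sqrt(d) = 0.54 / 0.0003754997 = 1438.1 MPa
sigma = sigma_0 + k/sqrt(d) = 36 + 1438.1 = 1474.1 MPa

1474.1


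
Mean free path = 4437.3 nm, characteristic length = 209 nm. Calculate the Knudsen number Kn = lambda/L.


Knudsen number Kn = lambda / L
Kn = 4437.3 / 209
Kn = 21.2311

21.2311


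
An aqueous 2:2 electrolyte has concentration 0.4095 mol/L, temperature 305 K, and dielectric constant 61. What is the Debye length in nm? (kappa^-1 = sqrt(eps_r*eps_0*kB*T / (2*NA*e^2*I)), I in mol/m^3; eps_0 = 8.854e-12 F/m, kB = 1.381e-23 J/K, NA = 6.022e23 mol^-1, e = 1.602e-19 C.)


Ionic strength I = 0.4095 * 2^2 * 1000 = 1638 mol/m^3
kappa^-1 = sqrt(61 * 8.854e-12 * 1.381e-23 * 305 / (2 * 6.022e23 * (1.602e-19)^2 * 1638))
kappa^-1 = 0.212 nm

0.212


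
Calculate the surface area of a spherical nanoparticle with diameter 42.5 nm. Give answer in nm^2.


Radius r = 42.5/2 = 21.25 nm
Surface area SA = 4 * pi * r^2
SA = 4 * pi * (21.25)^2
SA = 5674.5 nm^2

5674.5


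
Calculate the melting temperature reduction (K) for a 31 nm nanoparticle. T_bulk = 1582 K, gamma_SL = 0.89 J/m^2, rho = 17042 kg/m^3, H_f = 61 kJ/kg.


Radius R = 31/2 = 15.5 nm = 1.55e-08 m
Convert H_f = 61 kJ/kg = 61000 J/kg
dT = 2 * gamma_SL * T_bulk / (rho * H_f * R)
dT = 2 * 0.89 * 1582 / (17042 * 61000 * 1.55e-08)
dT = 174.8 K

174.8


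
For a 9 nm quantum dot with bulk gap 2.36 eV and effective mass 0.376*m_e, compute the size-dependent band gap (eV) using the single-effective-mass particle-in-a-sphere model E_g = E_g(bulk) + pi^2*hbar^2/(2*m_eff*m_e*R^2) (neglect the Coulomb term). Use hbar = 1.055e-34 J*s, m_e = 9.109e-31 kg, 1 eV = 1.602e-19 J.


Radius R = 9/2 nm = 4.5e-09 m
Confinement energy dE = pi^2 * hbar^2 / (2 * m_eff * m_e * R^2)
dE = pi^2 * (1.055e-34)^2 / (2 * 0.376 * 9.109e-31 * (4.5e-09)^2) J, divided by 1.602e-19 J/eV
dE = 0.0494 eV
Total band gap = E_g(bulk) + dE = 2.36 + 0.0494 = 2.4094 eV

2.4094


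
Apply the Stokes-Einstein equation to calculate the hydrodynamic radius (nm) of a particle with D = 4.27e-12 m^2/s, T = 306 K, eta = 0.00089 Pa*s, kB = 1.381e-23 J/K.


Stokes-Einstein: R = kB*T / (6*pi*eta*D)
R = 1.381e-23 * 306 / (6 * pi * 0.00089 * 4.27e-12)
R = 5.89924e-08 m = 58.99 nm

58.99


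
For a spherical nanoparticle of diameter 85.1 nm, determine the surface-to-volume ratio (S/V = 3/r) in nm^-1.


Radius r = 85.1/2 = 42.55 nm
S/V = 3 / r = 3 / 42.55
S/V = 0.0705 nm^-1

0.0705


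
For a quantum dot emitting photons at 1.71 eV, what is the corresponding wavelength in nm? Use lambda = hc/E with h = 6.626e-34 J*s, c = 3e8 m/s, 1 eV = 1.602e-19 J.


Convert energy: E = 1.71 eV = 1.71 * 1.602e-19 = 2.73942e-19 J
lambda = h*c / E = 6.626e-34 * 3e8 / 2.73942e-19
lambda = 7.25628e-07 m = 725.6 nm

725.6


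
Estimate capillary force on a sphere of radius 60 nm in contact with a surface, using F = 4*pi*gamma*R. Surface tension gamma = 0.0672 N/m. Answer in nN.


Convert radius: R = 60 nm = 6e-08 m
F = 4 * pi * gamma * R
F = 4 * pi * 0.0672 * 6e-08
F = 5.06676e-08 N = 50.6676 nN

50.6676


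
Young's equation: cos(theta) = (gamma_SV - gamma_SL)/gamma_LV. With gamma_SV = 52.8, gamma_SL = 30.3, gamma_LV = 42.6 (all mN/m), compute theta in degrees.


cos(theta) = (gamma_SV - gamma_SL) / gamma_LV
cos(theta) = (52.8 - 30.3) / 42.6
cos(theta) = 0.528169
theta = arccos(0.528169) = 58.12 degrees

58.12


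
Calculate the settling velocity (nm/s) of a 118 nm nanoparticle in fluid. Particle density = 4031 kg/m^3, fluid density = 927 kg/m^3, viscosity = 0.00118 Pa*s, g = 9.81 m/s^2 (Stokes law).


Radius R = 118/2 nm = 5.9e-08 m
Density difference = 4031 - 927 = 3104 kg/m^3
v = 2 * R^2 * (rho_p - rho_f) * g / (9 * eta)
v = 2 * (5.9e-08)^2 * 3104 * 9.81 / (9 * 0.00118)
v = 1.99618e-08 m/s = 19.9618 nm/s

19.9618


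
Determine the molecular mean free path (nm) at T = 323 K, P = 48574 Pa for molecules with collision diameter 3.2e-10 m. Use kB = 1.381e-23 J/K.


Mean free path: lambda = kB*T / (sqrt(2) * pi * d^2 * P)
lambda = 1.381e-23 * 323 / (sqrt(2) * pi * (3.2e-10)^2 * 48574)
lambda = 2.01849e-07 m
lambda = 201.85 nm

201.85


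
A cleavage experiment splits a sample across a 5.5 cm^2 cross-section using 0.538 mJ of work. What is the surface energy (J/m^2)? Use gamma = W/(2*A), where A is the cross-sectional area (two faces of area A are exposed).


Convert: A = 5.5 cm^2 = 0.00055 m^2, W = 0.538 mJ = 0.000538 J
Cleaving exposes two faces of area A, so total new surface = 2*A and gamma = W / (2*A)
gamma = 0.000538 / (2 * 0.00055)
gamma = 0.489 J/m^2

0.489


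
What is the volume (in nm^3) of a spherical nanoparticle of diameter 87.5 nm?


Radius r = 87.5/2 = 43.75 nm
Volume V = (4/3) * pi * r^3
V = (4/3) * pi * (43.75)^3
V = 350770.27 nm^3

350770.27


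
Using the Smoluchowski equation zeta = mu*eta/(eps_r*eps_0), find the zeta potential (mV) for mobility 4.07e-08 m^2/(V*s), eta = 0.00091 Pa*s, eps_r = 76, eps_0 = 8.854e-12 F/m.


Smoluchowski equation: zeta = mu * eta / (eps_r * eps_0)
zeta = 4.07e-08 * 0.00091 / (76 * 8.854e-12)
zeta = 0.055041 V = 55.04 mV

55.04


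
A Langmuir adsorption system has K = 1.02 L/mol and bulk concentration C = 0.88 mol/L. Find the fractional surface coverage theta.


Langmuir isotherm: theta = K*C / (1 + K*C)
K*C = 1.02 * 0.88 = 0.8976
theta = 0.8976 / (1 + 0.8976) = 0.8976 / 1.8976
theta = 0.473

0.473


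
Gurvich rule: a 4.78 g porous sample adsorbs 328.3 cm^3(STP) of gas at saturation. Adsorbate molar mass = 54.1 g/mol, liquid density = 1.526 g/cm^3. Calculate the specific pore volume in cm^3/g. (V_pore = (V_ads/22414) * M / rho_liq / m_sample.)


Moles adsorbed n = V_ads / 22414 = 328.3 / 22414 = 1.464710e-02 mol
Liquid volume V_liq = n * M / rho_liq = 1.464710e-02 * 54.1 / 1.526 = 0.51927 cm^3
Specific pore volume V_pore = V_liq / m_sample = 0.51927 / 4.78
V_pore = 0.1086 cm^3/g

0.1086


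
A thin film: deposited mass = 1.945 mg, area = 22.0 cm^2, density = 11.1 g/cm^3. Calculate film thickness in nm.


Convert: m = 1.945 mg = 1.9450e-06 kg, A = 22.0 cm^2 = 2.2000e-03 m^2, rho = 11.1 g/cm^3 = 11100 kg/m^3
t = m / (A * rho)
t = 1.9450e-06 / (2.2000e-03 * 11100)
t = 7.9648e-08 m = 79.6 nm

79.6


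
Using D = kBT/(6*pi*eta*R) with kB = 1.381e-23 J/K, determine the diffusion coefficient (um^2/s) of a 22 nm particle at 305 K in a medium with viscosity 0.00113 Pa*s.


Radius R = 22/2 = 11 nm = 1.1e-08 m
D = kB*T / (6*pi*eta*R)
D = 1.381e-23 * 305 / (6 * pi * 0.00113 * 1.1e-08)
D = 1.79772e-11 m^2/s = 17.977 um^2/s

17.977


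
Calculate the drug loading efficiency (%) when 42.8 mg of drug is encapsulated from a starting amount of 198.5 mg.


Drug loading efficiency = (drug loaded / drug initial) * 100
DLE = 42.8 / 198.5 * 100
DLE = 0.2156 * 100
DLE = 21.56%

21.56


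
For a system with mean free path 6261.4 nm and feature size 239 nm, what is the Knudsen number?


Knudsen number Kn = lambda / L
Kn = 6261.4 / 239
Kn = 26.1983

26.1983


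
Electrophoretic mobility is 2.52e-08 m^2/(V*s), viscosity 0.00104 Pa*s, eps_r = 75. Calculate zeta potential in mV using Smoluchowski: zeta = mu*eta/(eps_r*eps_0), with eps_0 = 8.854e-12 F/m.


Smoluchowski equation: zeta = mu * eta / (eps_r * eps_0)
zeta = 2.52e-08 * 0.00104 / (75 * 8.854e-12)
zeta = 0.039467 V = 39.47 mV

39.47


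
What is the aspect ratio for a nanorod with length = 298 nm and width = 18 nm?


Aspect ratio AR = length / diameter
AR = 298 / 18
AR = 16.56

16.56


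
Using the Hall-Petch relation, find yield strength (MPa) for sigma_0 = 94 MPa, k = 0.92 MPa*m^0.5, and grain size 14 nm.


d = 14 nm = 1.4e-08 m
sqrt(d) = 0.0001183216
Hall-Petch contribution = k / sqrt(d) = 0.92 / 0.0001183216 = 7775.4 MPa
sigma = sigma_0 + k/sqrt(d) = 94 + 7775.4 = 7869.4 MPa

7869.4


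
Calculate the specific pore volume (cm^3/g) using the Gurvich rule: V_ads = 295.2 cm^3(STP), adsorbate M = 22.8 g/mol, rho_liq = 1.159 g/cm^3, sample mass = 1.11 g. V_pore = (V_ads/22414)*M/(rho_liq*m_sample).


Moles adsorbed n = V_ads / 22414 = 295.2 / 22414 = 1.317034e-02 mol
Liquid volume V_liq = n * M / rho_liq = 1.317034e-02 * 22.8 / 1.159 = 0.25909 cm^3
Specific pore volume V_pore = V_liq / m_sample = 0.25909 / 1.11
V_pore = 0.2334 cm^3/g

0.2334


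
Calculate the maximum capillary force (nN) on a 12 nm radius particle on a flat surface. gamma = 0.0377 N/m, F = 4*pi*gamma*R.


Convert radius: R = 12 nm = 1.2e-08 m
F = 4 * pi * gamma * R
F = 4 * pi * 0.0377 * 1.2e-08
F = 5.68503e-09 N = 5.685 nN

5.685


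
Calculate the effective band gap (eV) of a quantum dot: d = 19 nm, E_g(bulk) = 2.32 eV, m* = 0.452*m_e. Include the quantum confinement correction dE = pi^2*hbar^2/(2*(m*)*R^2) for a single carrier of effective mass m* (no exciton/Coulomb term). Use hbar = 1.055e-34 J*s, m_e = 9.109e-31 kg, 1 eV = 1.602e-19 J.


Radius R = 19/2 nm = 9.5e-09 m
Confinement energy dE = pi^2 * hbar^2 / (2 * m_eff * m_e * R^2)
dE = pi^2 * (1.055e-34)^2 / (2 * 0.452 * 9.109e-31 * (9.5e-09)^2) J, divided by 1.602e-19 J/eV
dE = 0.0092 eV
Total band gap = E_g(bulk) + dE = 2.32 + 0.0092 = 2.3292 eV

2.3292


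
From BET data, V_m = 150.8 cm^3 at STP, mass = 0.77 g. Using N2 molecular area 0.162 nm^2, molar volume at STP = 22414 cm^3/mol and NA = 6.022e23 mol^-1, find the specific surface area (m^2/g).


Number of moles in monolayer = V_m / 22414 = 150.8 / 22414 = 0.00672794
Number of molecules = moles * NA = 0.00672794 * 6.022e23
SA = molecules * sigma / mass
SA = (150.8 / 22414) * 6.022e23 * 0.162e-18 / 0.77
SA = 852.4 m^2/g

852.4


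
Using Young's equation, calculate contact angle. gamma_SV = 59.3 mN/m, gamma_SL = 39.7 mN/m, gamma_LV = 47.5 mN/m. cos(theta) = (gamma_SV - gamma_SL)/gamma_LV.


cos(theta) = (gamma_SV - gamma_SL) / gamma_LV
cos(theta) = (59.3 - 39.7) / 47.5
cos(theta) = 0.412632
theta = arccos(0.412632) = 65.63 degrees

65.63


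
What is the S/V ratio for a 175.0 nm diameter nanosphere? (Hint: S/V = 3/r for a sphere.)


Radius r = 175.0/2 = 87.5 nm
S/V = 3 / r = 3 / 87.5
S/V = 0.0343 nm^-1

0.0343


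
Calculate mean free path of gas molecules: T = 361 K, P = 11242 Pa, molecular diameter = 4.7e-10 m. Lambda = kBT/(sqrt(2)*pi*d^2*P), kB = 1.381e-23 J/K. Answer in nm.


Mean free path: lambda = kB*T / (sqrt(2) * pi * d^2 * P)
lambda = 1.381e-23 * 361 / (sqrt(2) * pi * (4.7e-10)^2 * 11242)
lambda = 4.51853e-07 m
lambda = 451.85 nm

451.85


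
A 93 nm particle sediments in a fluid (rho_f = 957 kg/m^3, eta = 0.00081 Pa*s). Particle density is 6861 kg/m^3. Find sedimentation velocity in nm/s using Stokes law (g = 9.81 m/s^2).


Radius R = 93/2 nm = 4.65e-08 m
Density difference = 6861 - 957 = 5904 kg/m^3
v = 2 * R^2 * (rho_p - rho_f) * g / (9 * eta)
v = 2 * (4.65e-08)^2 * 5904 * 9.81 / (9 * 0.00081)
v = 3.43577e-08 m/s = 34.3577 nm/s

34.3577


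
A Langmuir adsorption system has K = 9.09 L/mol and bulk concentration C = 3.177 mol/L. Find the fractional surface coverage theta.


Langmuir isotherm: theta = K*C / (1 + K*C)
K*C = 9.09 * 3.177 = 28.87893
theta = 28.87893 / (1 + 28.87893) = 28.87893 / 29.87893
theta = 0.9665

0.9665


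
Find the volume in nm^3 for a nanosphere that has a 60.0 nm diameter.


Radius r = 60.0/2 = 30 nm
Volume V = (4/3) * pi * r^3
V = (4/3) * pi * (30)^3
V = 113097.34 nm^3

113097.34


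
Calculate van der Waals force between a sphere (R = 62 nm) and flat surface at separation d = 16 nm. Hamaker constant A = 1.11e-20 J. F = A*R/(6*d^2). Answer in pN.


Convert to SI: R = 62 nm = 6.2e-08 m, d = 16 nm = 1.6e-08 m
F = A * R / (6 * d^2)
F = 1.11e-20 * 6.2e-08 / (6 * (1.6e-08)^2)
F = 4.48047e-13 N = 0.448 pN

0.448


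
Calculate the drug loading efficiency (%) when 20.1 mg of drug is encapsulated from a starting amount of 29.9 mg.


Drug loading efficiency = (drug loaded / drug initial) * 100
DLE = 20.1 / 29.9 * 100
DLE = 0.6722 * 100
DLE = 67.22%

67.22


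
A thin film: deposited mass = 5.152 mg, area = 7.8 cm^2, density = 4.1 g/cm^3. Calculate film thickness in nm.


Convert: m = 5.152 mg = 5.1520e-06 kg, A = 7.8 cm^2 = 7.8000e-04 m^2, rho = 4.1 g/cm^3 = 4100 kg/m^3
t = m / (A * rho)
t = 5.1520e-06 / (7.8000e-04 * 4100)
t = 1.6110e-06 m = 1611.0 nm

1611.0


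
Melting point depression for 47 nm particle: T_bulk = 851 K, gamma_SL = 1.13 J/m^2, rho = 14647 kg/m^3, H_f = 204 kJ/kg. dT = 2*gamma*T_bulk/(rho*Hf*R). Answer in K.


Radius R = 47/2 = 23.5 nm = 2.35e-08 m
Convert H_f = 204 kJ/kg = 204000 J/kg
dT = 2 * gamma_SL * T_bulk / (rho * H_f * R)
dT = 2 * 1.13 * 851 / (14647 * 204000 * 2.35e-08)
dT = 27.4 K

27.4


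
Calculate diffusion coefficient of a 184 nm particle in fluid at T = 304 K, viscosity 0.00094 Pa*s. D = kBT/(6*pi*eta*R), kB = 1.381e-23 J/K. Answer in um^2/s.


Radius R = 184/2 = 92 nm = 9.2e-08 m
D = kB*T / (6*pi*eta*R)
D = 1.381e-23 * 304 / (6 * pi * 0.00094 * 9.2e-08)
D = 2.57543e-12 m^2/s = 2.575 um^2/s

2.575


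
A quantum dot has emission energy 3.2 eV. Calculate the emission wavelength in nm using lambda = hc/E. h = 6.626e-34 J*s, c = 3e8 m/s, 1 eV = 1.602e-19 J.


Convert energy: E = 3.2 eV = 3.2 * 1.602e-19 = 5.1264e-19 J
lambda = h*c / E = 6.626e-34 * 3e8 / 5.1264e-19
lambda = 3.87757e-07 m = 387.8 nm

387.8


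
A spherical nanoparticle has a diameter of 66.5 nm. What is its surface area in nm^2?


Radius r = 66.5/2 = 33.25 nm
Surface area SA = 4 * pi * r^2
SA = 4 * pi * (33.25)^2
SA = 13892.91 nm^2

13892.91


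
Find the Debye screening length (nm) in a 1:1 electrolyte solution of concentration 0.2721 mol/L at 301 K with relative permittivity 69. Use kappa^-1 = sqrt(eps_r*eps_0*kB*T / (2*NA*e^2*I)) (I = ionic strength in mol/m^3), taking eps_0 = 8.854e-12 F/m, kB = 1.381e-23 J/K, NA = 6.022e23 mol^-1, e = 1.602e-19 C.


Ionic strength I = 0.2721 * 1^2 * 1000 = 272.1 mol/m^3
kappa^-1 = sqrt(69 * 8.854e-12 * 1.381e-23 * 301 / (2 * 6.022e23 * (1.602e-19)^2 * 272.1))
kappa^-1 = 0.549 nm

0.549


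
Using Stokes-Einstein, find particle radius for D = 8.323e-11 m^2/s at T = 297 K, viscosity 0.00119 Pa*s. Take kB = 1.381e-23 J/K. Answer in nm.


Stokes-Einstein: R = kB*T / (6*pi*eta*D)
R = 1.381e-23 * 297 / (6 * pi * 0.00119 * 8.323e-11)
R = 2.19696e-09 m = 2.2 nm

2.2


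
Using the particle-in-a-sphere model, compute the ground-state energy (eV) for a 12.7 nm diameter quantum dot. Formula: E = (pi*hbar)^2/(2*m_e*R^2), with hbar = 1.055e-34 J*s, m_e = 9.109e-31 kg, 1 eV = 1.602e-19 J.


Radius R = 12.7/2 = 6.35 nm = 6.35e-09 m
E = (pi * 1.055e-34)^2 / (2 * 9.109e-31 * (6.35e-09)^2)
E(J) = 1.4954e-21
E = E(J) / 1.602e-19 = 0.0093 eV

0.0093


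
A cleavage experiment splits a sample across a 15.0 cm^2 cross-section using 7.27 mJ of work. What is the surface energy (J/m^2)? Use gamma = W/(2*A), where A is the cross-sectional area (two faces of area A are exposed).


Convert: A = 15.0 cm^2 = 0.0015 m^2, W = 7.27 mJ = 0.00727 J
Cleaving exposes two faces of area A, so total new surface = 2*A and gamma = W / (2*A)
gamma = 0.00727 / (2 * 0.0015)
gamma = 2.423 J/m^2

2.423


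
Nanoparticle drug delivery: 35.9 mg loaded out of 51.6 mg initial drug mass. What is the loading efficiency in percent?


Drug loading efficiency = (drug loaded / drug initial) * 100
DLE = 35.9 / 51.6 * 100
DLE = 0.6957 * 100
DLE = 69.57%

69.57


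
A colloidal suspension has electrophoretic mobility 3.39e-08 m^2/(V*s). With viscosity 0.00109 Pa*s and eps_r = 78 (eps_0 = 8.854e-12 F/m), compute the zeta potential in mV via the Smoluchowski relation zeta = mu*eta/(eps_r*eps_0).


Smoluchowski equation: zeta = mu * eta / (eps_r * eps_0)
zeta = 3.39e-08 * 0.00109 / (78 * 8.854e-12)
zeta = 0.053505 V = 53.5 mV

53.5


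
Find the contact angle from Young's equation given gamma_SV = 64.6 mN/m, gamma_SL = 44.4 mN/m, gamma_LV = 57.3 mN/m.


cos(theta) = (gamma_SV - gamma_SL) / gamma_LV
cos(theta) = (64.6 - 44.4) / 57.3
cos(theta) = 0.352531
theta = arccos(0.352531) = 69.36 degrees

69.36


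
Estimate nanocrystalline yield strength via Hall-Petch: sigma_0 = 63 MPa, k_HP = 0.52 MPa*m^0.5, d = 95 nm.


d = 95 nm = 9.5e-08 m
sqrt(d) = 0.0003082207
Hall-Petch contribution = k / sqrt(d) = 0.52 / 0.0003082207 = 1687.1 MPa
sigma = sigma_0 + k/sqrt(d) = 63 + 1687.1 = 1750.1 MPa

1750.1


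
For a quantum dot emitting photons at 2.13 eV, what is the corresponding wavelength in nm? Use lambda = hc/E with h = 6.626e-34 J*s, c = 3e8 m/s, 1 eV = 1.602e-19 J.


Convert energy: E = 2.13 eV = 2.13 * 1.602e-19 = 3.41226e-19 J
lambda = h*c / E = 6.626e-34 * 3e8 / 3.41226e-19
lambda = 5.82546e-07 m = 582.5 nm

582.5


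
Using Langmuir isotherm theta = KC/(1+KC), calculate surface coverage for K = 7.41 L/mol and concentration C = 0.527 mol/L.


Langmuir isotherm: theta = K*C / (1 + K*C)
K*C = 7.41 * 0.527 = 3.90507
theta = 3.90507 / (1 + 3.90507) = 3.90507 / 4.90507
theta = 0.7961

0.7961


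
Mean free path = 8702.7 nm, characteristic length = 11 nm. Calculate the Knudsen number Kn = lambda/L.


Knudsen number Kn = lambda / L
Kn = 8702.7 / 11
Kn = 791.1545

791.1545


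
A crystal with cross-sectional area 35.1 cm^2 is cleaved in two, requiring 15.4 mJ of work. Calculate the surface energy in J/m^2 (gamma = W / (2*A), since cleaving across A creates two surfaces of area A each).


Convert: A = 35.1 cm^2 = 0.00351 m^2, W = 15.4 mJ = 0.0154 J
Cleaving exposes two faces of area A, so total new surface = 2*A and gamma = W / (2*A)
gamma = 0.0154 / (2 * 0.00351)
gamma = 2.194 J/m^2

2.194


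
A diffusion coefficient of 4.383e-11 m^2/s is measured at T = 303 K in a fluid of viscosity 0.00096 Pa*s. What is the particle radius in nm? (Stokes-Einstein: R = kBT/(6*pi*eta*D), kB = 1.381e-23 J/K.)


Stokes-Einstein: R = kB*T / (6*pi*eta*D)
R = 1.381e-23 * 303 / (6 * pi * 0.00096 * 4.383e-11)
R = 5.27585e-09 m = 5.28 nm

5.28


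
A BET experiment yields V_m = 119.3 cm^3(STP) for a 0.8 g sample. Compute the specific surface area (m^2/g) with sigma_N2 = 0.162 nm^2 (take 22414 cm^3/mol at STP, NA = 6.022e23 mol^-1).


Number of moles in monolayer = V_m / 22414 = 119.3 / 22414 = 0.00532257
Number of molecules = moles * NA = 0.00532257 * 6.022e23
SA = molecules * sigma / mass
SA = (119.3 / 22414) * 6.022e23 * 0.162e-18 / 0.8
SA = 649.1 m^2/g

649.1


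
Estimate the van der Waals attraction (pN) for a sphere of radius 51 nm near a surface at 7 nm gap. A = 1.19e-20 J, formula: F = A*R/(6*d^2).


Convert to SI: R = 51 nm = 5.1e-08 m, d = 7 nm = 7e-09 m
F = A * R / (6 * d^2)
F = 1.19e-20 * 5.1e-08 / (6 * (7e-09)^2)
F = 2.06429e-12 N = 2.064 pN

2.064


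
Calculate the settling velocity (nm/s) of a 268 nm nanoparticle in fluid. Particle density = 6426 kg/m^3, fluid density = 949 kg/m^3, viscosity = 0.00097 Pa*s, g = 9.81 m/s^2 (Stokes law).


Radius R = 268/2 nm = 1.34e-07 m
Density difference = 6426 - 949 = 5477 kg/m^3
v = 2 * R^2 * (rho_p - rho_f) * g / (9 * eta)
v = 2 * (1.34e-07)^2 * 5477 * 9.81 / (9 * 0.00097)
v = 2.21023e-07 m/s = 221.0228 nm/s

221.0228


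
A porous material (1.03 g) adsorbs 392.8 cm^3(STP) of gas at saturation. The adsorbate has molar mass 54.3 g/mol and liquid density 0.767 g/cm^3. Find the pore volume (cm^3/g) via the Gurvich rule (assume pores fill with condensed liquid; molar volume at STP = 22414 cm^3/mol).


Moles adsorbed n = V_ads / 22414 = 392.8 / 22414 = 1.752476e-02 mol
Liquid volume V_liq = n * M / rho_liq = 1.752476e-02 * 54.3 / 0.767 = 1.24067 cm^3
Specific pore volume V_pore = V_liq / m_sample = 1.24067 / 1.03
V_pore = 1.2045 cm^3/g

1.2045


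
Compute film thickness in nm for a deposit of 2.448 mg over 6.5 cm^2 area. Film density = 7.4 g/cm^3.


Convert: m = 2.448 mg = 2.4480e-06 kg, A = 6.5 cm^2 = 6.5000e-04 m^2, rho = 7.4 g/cm^3 = 7400 kg/m^3
t = m / (A * rho)
t = 2.4480e-06 / (6.5000e-04 * 7400)
t = 5.0894e-07 m = 508.9 nm

508.9


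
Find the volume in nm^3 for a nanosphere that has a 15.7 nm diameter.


Radius r = 15.7/2 = 7.85 nm
Volume V = (4/3) * pi * r^3
V = (4/3) * pi * (7.85)^3
V = 2026.27 nm^3

2026.27


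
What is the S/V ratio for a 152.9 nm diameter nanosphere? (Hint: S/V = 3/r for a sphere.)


Radius r = 152.9/2 = 76.45 nm
S/V = 3 / r = 3 / 76.45
S/V = 0.0392 nm^-1

0.0392


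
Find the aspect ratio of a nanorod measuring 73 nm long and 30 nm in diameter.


Aspect ratio AR = length / diameter
AR = 73 / 30
AR = 2.43

2.43


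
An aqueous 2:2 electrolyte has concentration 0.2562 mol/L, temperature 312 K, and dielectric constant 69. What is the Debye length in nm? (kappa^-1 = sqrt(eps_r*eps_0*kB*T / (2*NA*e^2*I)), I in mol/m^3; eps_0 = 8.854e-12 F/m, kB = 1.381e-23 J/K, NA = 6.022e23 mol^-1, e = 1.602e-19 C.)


Ionic strength I = 0.2562 * 2^2 * 1000 = 1024.8 mol/m^3
kappa^-1 = sqrt(69 * 8.854e-12 * 1.381e-23 * 312 / (2 * 6.022e23 * (1.602e-19)^2 * 1024.8))
kappa^-1 = 0.288 nm

0.288


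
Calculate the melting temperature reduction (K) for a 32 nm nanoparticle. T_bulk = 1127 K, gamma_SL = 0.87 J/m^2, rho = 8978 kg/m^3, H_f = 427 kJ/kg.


Radius R = 32/2 = 16 nm = 1.6e-08 m
Convert H_f = 427 kJ/kg = 427000 J/kg
dT = 2 * gamma_SL * T_bulk / (rho * H_f * R)
dT = 2 * 0.87 * 1127 / (8978 * 427000 * 1.6e-08)
dT = 32.0 K

32.0


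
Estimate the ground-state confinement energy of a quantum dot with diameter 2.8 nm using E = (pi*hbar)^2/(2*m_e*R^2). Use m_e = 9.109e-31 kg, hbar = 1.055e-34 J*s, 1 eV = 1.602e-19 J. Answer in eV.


Radius R = 2.8/2 = 1.4 nm = 1.4e-09 m
E = (pi * 1.055e-34)^2 / (2 * 9.109e-31 * (1.4e-09)^2)
E(J) = 3.07644e-20
E = E(J) / 1.602e-19 = 0.192 eV

0.192


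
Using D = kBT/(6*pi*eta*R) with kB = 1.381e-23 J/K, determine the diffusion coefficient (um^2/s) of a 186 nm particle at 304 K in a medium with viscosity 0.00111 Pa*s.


Radius R = 186/2 = 93 nm = 9.3e-08 m
D = kB*T / (6*pi*eta*R)
D = 1.381e-23 * 304 / (6 * pi * 0.00111 * 9.3e-08)
D = 2.15755e-12 m^2/s = 2.158 um^2/s

2.158


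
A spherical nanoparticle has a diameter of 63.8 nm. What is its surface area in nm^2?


Radius r = 63.8/2 = 31.9 nm
Surface area SA = 4 * pi * r^2
SA = 4 * pi * (31.9)^2
SA = 12787.66 nm^2

12787.66


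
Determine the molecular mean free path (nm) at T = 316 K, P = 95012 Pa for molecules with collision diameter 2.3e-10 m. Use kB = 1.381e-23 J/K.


Mean free path: lambda = kB*T / (sqrt(2) * pi * d^2 * P)
lambda = 1.381e-23 * 316 / (sqrt(2) * pi * (2.3e-10)^2 * 95012)
lambda = 1.95426e-07 m
lambda = 195.43 nm

195.43


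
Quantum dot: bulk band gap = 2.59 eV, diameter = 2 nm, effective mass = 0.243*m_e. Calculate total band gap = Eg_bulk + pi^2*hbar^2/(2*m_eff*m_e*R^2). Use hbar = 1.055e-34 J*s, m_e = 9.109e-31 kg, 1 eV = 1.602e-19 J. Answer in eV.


Radius R = 2/2 nm = 1e-09 m
Confinement energy dE = pi^2 * hbar^2 / (2 * m_eff * m_e * R^2)
dE = pi^2 * (1.055e-34)^2 / (2 * 0.243 * 9.109e-31 * (1e-09)^2) J, divided by 1.602e-19 J/eV
dE = 1.5489 eV
Total band gap = E_g(bulk) + dE = 2.59 + 1.5489 = 4.1389 eV

4.1389


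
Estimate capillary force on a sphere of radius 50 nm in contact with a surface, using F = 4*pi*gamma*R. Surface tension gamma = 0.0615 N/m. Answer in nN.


Convert radius: R = 50 nm = 5e-08 m
F = 4 * pi * gamma * R
F = 4 * pi * 0.0615 * 5e-08
F = 3.86416e-08 N = 38.6416 nN

38.6416


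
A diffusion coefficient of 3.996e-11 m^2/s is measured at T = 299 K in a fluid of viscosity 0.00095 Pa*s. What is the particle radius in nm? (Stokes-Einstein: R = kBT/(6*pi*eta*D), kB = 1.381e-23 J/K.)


Stokes-Einstein: R = kB*T / (6*pi*eta*D)
R = 1.381e-23 * 299 / (6 * pi * 0.00095 * 3.996e-11)
R = 5.77052e-09 m = 5.77 nm

5.77


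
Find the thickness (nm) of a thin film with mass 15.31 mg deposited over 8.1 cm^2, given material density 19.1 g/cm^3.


Convert: m = 15.31 mg = 1.5310e-05 kg, A = 8.1 cm^2 = 8.1000e-04 m^2, rho = 19.1 g/cm^3 = 19100 kg/m^3
t = m / (A * rho)
t = 1.5310e-05 / (8.1000e-04 * 19100)
t = 9.8959e-07 m = 989.6 nm

989.6


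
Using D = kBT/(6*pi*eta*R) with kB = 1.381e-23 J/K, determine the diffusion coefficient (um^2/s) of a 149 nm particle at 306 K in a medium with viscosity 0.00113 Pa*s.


Radius R = 149/2 = 74.5 nm = 7.45e-08 m
D = kB*T / (6*pi*eta*R)
D = 1.381e-23 * 306 / (6 * pi * 0.00113 * 7.45e-08)
D = 2.66305e-12 m^2/s = 2.663 um^2/s

2.663


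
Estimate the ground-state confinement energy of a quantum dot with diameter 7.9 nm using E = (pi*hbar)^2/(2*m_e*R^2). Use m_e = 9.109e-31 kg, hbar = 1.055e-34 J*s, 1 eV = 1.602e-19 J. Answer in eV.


Radius R = 7.9/2 = 3.95 nm = 3.95e-09 m
E = (pi * 1.055e-34)^2 / (2 * 9.109e-31 * (3.95e-09)^2)
E(J) = 3.86465e-21
E = E(J) / 1.602e-19 = 0.0241 eV

0.0241


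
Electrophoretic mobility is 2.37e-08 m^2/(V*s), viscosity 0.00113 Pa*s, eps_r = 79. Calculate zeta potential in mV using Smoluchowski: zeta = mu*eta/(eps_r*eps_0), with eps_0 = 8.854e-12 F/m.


Smoluchowski equation: zeta = mu * eta / (eps_r * eps_0)
zeta = 2.37e-08 * 0.00113 / (79 * 8.854e-12)
zeta = 0.038288 V = 38.29 mV

38.29


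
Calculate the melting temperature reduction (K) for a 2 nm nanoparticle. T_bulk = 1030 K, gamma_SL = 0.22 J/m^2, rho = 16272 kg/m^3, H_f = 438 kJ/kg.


Radius R = 2/2 = 1 nm = 1e-09 m
Convert H_f = 438 kJ/kg = 438000 J/kg
dT = 2 * gamma_SL * T_bulk / (rho * H_f * R)
dT = 2 * 0.22 * 1030 / (16272 * 438000 * 1e-09)
dT = 63.6 K

63.6


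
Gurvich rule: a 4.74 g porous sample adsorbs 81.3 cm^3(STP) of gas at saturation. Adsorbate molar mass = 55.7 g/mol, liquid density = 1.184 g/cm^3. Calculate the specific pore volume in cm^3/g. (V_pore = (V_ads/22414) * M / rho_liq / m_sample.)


Moles adsorbed n = V_ads / 22414 = 81.3 / 22414 = 3.627197e-03 mol
Liquid volume V_liq = n * M / rho_liq = 3.627197e-03 * 55.7 / 1.184 = 0.17064 cm^3
Specific pore volume V_pore = V_liq / m_sample = 0.17064 / 4.74
V_pore = 0.036 cm^3/g

0.036


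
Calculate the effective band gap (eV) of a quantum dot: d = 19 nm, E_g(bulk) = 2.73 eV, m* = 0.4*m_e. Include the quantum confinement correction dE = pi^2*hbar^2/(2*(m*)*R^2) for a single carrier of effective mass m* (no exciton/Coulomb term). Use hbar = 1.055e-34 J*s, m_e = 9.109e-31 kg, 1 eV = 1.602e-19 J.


Radius R = 19/2 nm = 9.5e-09 m
Confinement energy dE = pi^2 * hbar^2 / (2 * m_eff * m_e * R^2)
dE = pi^2 * (1.055e-34)^2 / (2 * 0.4 * 9.109e-31 * (9.5e-09)^2) J, divided by 1.602e-19 J/eV
dE = 0.0104 eV
Total band gap = E_g(bulk) + dE = 2.73 + 0.0104 = 2.7404 eV

2.7404


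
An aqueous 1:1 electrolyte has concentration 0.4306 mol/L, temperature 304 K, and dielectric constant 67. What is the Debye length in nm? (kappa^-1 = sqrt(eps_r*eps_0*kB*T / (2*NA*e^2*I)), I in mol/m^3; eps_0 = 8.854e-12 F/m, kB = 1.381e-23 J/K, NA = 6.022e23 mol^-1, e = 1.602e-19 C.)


Ionic strength I = 0.4306 * 1^2 * 1000 = 430.6 mol/m^3
kappa^-1 = sqrt(67 * 8.854e-12 * 1.381e-23 * 304 / (2 * 6.022e23 * (1.602e-19)^2 * 430.6))
kappa^-1 = 0.433 nm

0.433


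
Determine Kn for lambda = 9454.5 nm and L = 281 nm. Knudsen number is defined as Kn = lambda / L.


Knudsen number Kn = lambda / L
Kn = 9454.5 / 281
Kn = 33.6459

33.6459


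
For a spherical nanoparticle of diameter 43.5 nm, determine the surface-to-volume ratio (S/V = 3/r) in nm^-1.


Radius r = 43.5/2 = 21.75 nm
S/V = 3 / r = 3 / 21.75
S/V = 0.1379 nm^-1

0.1379


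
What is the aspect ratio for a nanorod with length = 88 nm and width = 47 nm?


Aspect ratio AR = length / diameter
AR = 88 / 47
AR = 1.87

1.87


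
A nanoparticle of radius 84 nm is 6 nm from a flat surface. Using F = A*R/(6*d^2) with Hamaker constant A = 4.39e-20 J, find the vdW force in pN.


Convert to SI: R = 84 nm = 8.4e-08 m, d = 6 nm = 6e-09 m
F = A * R / (6 * d^2)
F = 4.39e-20 * 8.4e-08 / (6 * (6e-09)^2)
F = 1.70722e-11 N = 17.072 pN

17.072


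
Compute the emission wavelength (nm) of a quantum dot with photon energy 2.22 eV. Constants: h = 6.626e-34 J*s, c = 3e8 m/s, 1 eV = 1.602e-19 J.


Convert energy: E = 2.22 eV = 2.22 * 1.602e-19 = 3.55644e-19 J
lambda = h*c / E = 6.626e-34 * 3e8 / 3.55644e-19
lambda = 5.5893e-07 m = 558.9 nm

558.9


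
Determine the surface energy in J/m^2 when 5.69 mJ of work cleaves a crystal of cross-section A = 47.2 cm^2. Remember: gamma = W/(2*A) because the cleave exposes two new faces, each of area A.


Convert: A = 47.2 cm^2 = 0.00472 m^2, W = 5.69 mJ = 0.00569 J
Cleaving exposes two faces of area A, so total new surface = 2*A and gamma = W / (2*A)
gamma = 0.00569 / (2 * 0.00472)
gamma = 0.603 J/m^2

0.603


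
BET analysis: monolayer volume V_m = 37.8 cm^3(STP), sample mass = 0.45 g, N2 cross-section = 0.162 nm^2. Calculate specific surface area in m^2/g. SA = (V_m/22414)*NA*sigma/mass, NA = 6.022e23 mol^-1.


Number of moles in monolayer = V_m / 22414 = 37.8 / 22414 = 0.00168645
Number of molecules = moles * NA = 0.00168645 * 6.022e23
SA = molecules * sigma / mass
SA = (37.8 / 22414) * 6.022e23 * 0.162e-18 / 0.45
SA = 365.6 m^2/g

365.6


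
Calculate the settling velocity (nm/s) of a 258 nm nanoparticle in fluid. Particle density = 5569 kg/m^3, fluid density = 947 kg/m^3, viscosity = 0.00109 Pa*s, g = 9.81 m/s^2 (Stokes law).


Radius R = 258/2 nm = 1.29e-07 m
Density difference = 5569 - 947 = 4622 kg/m^3
v = 2 * R^2 * (rho_p - rho_f) * g / (9 * eta)
v = 2 * (1.29e-07)^2 * 4622 * 9.81 / (9 * 0.00109)
v = 1.53829e-07 m/s = 153.8294 nm/s

153.8294


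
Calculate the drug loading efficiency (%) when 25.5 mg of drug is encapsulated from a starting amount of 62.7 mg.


Drug loading efficiency = (drug loaded / drug initial) * 100
DLE = 25.5 / 62.7 * 100
DLE = 0.4067 * 100
DLE = 40.67%

40.67


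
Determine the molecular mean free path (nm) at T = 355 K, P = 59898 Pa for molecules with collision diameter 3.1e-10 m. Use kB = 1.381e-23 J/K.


Mean free path: lambda = kB*T / (sqrt(2) * pi * d^2 * P)
lambda = 1.381e-23 * 355 / (sqrt(2) * pi * (3.1e-10)^2 * 59898)
lambda = 1.917e-07 m
lambda = 191.7 nm

191.7


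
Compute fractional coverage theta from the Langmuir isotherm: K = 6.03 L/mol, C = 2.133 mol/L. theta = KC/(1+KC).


Langmuir isotherm: theta = K*C / (1 + K*C)
K*C = 6.03 * 2.133 = 12.86199
theta = 12.86199 / (1 + 12.86199) = 12.86199 / 13.86199
theta = 0.9279

0.9279


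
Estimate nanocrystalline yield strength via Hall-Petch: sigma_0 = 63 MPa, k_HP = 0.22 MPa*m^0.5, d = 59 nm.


d = 59 nm = 5.9e-08 m
sqrt(d) = 0.0002428992
Hall-Petch contribution = k / sqrt(d) = 0.22 / 0.0002428992 = 905.7 MPa
sigma = sigma_0 + k/sqrt(d) = 63 + 905.7 = 968.7 MPa

968.7


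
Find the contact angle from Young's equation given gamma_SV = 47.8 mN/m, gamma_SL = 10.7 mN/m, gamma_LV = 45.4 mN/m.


cos(theta) = (gamma_SV - gamma_SL) / gamma_LV
cos(theta) = (47.8 - 10.7) / 45.4
cos(theta) = 0.817181
theta = arccos(0.817181) = 35.2 degrees

35.2


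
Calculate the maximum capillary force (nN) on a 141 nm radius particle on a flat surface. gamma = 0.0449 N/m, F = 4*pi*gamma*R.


Convert radius: R = 141 nm = 1.41e-07 m
F = 4 * pi * gamma * R
F = 4 * pi * 0.0449 * 1.41e-07
F = 7.95564e-08 N = 79.5564 nN

79.5564
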